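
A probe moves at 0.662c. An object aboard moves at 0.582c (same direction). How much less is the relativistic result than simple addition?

Classical: u' + v = 0.582 + 0.662 = 1.244c
Relativistic: u = (0.582 + 0.662)/(1 + 0.385284) = 1.244/1.385284 = 0.8980c
Difference: 1.244 - 0.8980 = 0.3460c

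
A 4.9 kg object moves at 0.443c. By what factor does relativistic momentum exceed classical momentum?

p_rel = γmv, p_class = mv
Ratio = γ = 1/√(1 - 0.443²) = 1.115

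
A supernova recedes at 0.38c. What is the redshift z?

β = 0.38
(1+β)/(1-β) = 1.38/0.62 = 2.2258
√(2.2258) = 1.4919
z = 1.4919 - 1 = 0.4919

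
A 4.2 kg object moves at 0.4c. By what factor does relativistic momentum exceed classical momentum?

p_rel = γmv, p_class = mv
Ratio = γ = 1/√(1 - 0.4²) = 1.091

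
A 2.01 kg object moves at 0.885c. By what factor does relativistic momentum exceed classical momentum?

p_rel = γmv, p_class = mv
Ratio = γ = 1/√(1 - 0.885²) = 2.148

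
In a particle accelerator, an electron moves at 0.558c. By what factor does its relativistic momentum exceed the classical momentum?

p_rel = γmv, p_class = mv
Ratio = γ = 1/√(1 - 0.558²)
= 1/√(0.688636) = 1.205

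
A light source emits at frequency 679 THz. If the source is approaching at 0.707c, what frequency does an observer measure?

β = v/c = 0.707
(1+β)/(1-β) = 1.707/0.293 = 5.826
Doppler factor = √(5.826) = 2.414
f_obs = 679 × 2.414 = 1639 THz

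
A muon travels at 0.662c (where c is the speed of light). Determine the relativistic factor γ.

v/c = 0.662, so (v/c)² = 0.438244
1 - (v/c)² = 0.561756
γ = 1/√(0.561756) = 1.334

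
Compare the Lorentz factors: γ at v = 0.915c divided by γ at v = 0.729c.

γ₁ = 1/√(1 - 0.915²) = 2.479
γ₂ = 1/√(1 - 0.729²) = 1.461
γ₁/γ₂ = 2.479/1.461 = 1.697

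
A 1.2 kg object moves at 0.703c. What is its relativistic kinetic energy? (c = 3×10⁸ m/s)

γ = 1/√(1 - 0.703²) = 1.4061
γ - 1 = 0.4061
KE = (γ-1)mc² = 0.4061 × 1.2 × (3×10⁸)² = 4.386×10¹⁶ J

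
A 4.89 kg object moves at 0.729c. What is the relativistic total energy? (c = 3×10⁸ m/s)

γ = 1/√(1 - 0.729²) = 1.4609
mc² = 4.89 × (3×10⁸)² = 4.401×10¹⁷ J
E = γmc² = 1.4609 × 4.401×10¹⁷ = 6.429×10¹⁷ J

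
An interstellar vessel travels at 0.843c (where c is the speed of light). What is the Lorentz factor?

v/c = 0.843, so (v/c)² = 0.710649
1 - (v/c)² = 0.289351
γ = 1/√(0.289351) = 1.859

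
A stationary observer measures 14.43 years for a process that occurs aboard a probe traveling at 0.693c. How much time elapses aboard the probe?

Dilated time Δt = 14.43 years
γ = 1/√(1 - 0.693²) = 1.387
Δt₀ = Δt/γ = 14.43/1.387 = 10.40 years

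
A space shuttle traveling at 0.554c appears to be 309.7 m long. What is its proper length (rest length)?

Contracted length L = 309.7 m
γ = 1/√(1 - 0.554²) = 1.2012
L₀ = γL = 1.2012 × 309.7 = 372.0 m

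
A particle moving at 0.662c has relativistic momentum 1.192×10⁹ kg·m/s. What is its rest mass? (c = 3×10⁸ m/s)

γ = 1/√(1 - 0.662²) = 1.334
v = 0.662 × 3×10⁸ = 1.986×10⁸ m/s
m = p/(γv) = 1.192×10⁹/(1.334 × 1.986×10⁸) = 4.499 kg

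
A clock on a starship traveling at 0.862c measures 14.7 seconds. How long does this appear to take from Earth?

Proper time Δt₀ = 14.7 seconds
γ = 1/√(1 - 0.862²) = 1.973
Δt = γΔt₀ = 1.973 × 14.7 = 29.00 seconds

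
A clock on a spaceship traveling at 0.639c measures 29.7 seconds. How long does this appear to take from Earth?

Proper time Δt₀ = 29.7 seconds
γ = 1/√(1 - 0.639²) = 1.300
Δt = γΔt₀ = 1.300 × 29.7 = 38.61 seconds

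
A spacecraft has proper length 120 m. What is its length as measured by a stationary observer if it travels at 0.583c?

Proper length L₀ = 120 m
γ = 1/√(1 - 0.583²) = 1.2308
L = L₀/γ = 120/1.2308 = 97.50 m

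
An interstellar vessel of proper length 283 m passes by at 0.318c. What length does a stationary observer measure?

Proper length L₀ = 283 m
γ = 1/√(1 - 0.318²) = 1.0548
L = L₀/γ = 283/1.0548 = 268.3 m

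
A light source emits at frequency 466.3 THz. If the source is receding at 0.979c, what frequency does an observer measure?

β = v/c = 0.979
(1-β)/(1+β) = 0.021/1.979 = 0.01061
Doppler factor = √(0.01061) = 0.1030
f_obs = 466.3 × 0.1030 = 48.03 THz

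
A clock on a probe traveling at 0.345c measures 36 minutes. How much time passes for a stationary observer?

Proper time Δt₀ = 36 minutes
γ = 1/√(1 - 0.345²) = 1.0654
Δt = γΔt₀ = 1.0654 × 36 = 38.35 minutes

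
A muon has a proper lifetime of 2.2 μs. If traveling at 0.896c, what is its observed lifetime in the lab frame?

Proper lifetime τ₀ = 2.2 μs
γ = 1/√(1 - 0.896²) = 2.252
τ = γτ₀ = 2.252 × 2.2 μs = 4.954 μs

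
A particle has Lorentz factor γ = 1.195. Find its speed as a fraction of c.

From γ = 1/√(1 - v²/c²):
1/γ² = 1/1.195² = 0.70027
v²/c² = 1 - 0.70027 = 0.29973
v/c = √(0.29973) = 0.5475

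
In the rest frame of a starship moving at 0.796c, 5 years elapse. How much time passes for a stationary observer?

Proper time Δt₀ = 5 years
γ = 1/√(1 - 0.796²) = 1.652
Δt = γΔt₀ = 1.652 × 5 = 8.260 years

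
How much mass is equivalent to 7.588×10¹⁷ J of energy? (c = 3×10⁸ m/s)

From E = mc², we get m = E/c²
c² = (3×10⁸)² = 9×10¹⁶ m²/s²
m = 7.588×10¹⁷ / 9×10¹⁶ = 8.431 kg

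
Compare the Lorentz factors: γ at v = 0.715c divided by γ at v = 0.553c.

γ₁ = 1/√(1 - 0.715²) = 1.430
γ₂ = 1/√(1 - 0.553²) = 1.200
γ₁/γ₂ = 1.430/1.200 = 1.192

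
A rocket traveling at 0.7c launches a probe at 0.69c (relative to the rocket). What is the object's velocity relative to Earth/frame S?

u = (u' + v)/(1 + u'v/c²)
Numerator: 0.69 + 0.7 = 1.39
Denominator: 1 + 0.483 = 1.483
u = 1.39/1.483 = 0.9373c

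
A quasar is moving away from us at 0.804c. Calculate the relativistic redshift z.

β = 0.804
(1+β)/(1-β) = 1.804/0.196 = 9.204
√(9.204) = 3.034
z = 3.034 - 1 = 2.034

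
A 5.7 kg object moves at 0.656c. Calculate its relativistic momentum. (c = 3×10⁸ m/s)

γ = 1/√(1 - 0.656²) = 1.325
v = 0.656 × 3×10⁸ = 1.968×10⁸ m/s
p = γmv = 1.325 × 5.7 × 1.968×10⁸ = 1.486×10⁹ kg·m/s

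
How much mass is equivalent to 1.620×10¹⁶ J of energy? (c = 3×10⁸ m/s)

From E = mc², we get m = E/c²
c² = (3×10⁸)² = 9×10¹⁶ m²/s²
m = 1.620×10¹⁶ / 9×10¹⁶ = 0.1800 kg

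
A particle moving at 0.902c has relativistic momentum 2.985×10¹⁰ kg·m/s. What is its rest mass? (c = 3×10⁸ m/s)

γ = 1/√(1 - 0.902²) = 2.31623
v = 0.902 × 3×10⁸ = 2.706×10⁸ m/s
m = p/(γv) = 2.985×10¹⁰/(2.31623 × 2.706×10⁸) = 47.62 kg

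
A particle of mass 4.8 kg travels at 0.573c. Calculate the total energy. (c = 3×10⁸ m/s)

γ = 1/√(1 - 0.573²) = 1.2202
mc² = 4.8 × (3×10⁸)² = 4.320×10¹⁷ J
E = γmc² = 1.2202 × 4.320×10¹⁷ = 5.271×10¹⁷ J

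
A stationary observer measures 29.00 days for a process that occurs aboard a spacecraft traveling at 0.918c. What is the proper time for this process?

Dilated time Δt = 29.00 days
γ = 1/√(1 - 0.918²) = 2.522
Δt₀ = Δt/γ = 29.00/2.522 = 11.50 days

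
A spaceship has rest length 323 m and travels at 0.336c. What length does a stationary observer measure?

Proper length L₀ = 323 m
γ = 1/√(1 - 0.336²) = 1.0617
L = L₀/γ = 323/1.0617 = 304.2 m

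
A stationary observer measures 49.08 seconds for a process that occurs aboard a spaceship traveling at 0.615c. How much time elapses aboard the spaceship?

Dilated time Δt = 49.08 seconds
γ = 1/√(1 - 0.615²) = 1.2682
Δt₀ = Δt/γ = 49.08/1.2682 = 38.70 seconds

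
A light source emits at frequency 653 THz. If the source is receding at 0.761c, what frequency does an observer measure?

β = v/c = 0.761
(1-β)/(1+β) = 0.239/1.761 = 0.1357
Doppler factor = √(0.1357) = 0.3684
f_obs = 653 × 0.3684 = 240.6 THz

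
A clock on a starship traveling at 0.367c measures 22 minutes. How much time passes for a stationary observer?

Proper time Δt₀ = 22 minutes
γ = 1/√(1 - 0.367²) = 1.075
Δt = γΔt₀ = 1.075 × 22 = 23.65 minutes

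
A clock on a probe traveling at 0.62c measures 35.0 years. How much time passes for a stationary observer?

Proper time Δt₀ = 35.0 years
γ = 1/√(1 - 0.62²) = 1.2745
Δt = γΔt₀ = 1.2745 × 35.0 = 44.61 years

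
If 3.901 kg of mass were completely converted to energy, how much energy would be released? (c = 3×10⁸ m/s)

Using E = mc²:
c² = (3×10⁸)² = 9×10¹⁶ m²/s²
E = 3.901 × 9×10¹⁶ = 3.511×10¹⁷ J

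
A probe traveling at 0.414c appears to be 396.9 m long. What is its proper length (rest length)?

Contracted length L = 396.9 m
γ = 1/√(1 - 0.414²) = 1.0986
L₀ = γL = 1.0986 × 396.9 = 436.0 m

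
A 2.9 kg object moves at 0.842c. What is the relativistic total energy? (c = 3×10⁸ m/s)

γ = 1/√(1 - 0.842²) = 1.8536
mc² = 2.9 × (3×10⁸)² = 2.610×10¹⁷ J
E = γmc² = 1.8536 × 2.610×10¹⁷ = 4.838×10¹⁷ J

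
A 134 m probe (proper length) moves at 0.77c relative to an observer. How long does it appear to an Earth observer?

Proper length L₀ = 134 m
γ = 1/√(1 - 0.77²) = 1.5673
L = L₀/γ = 134/1.5673 = 85.50 m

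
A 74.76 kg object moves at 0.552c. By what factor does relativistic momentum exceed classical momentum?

p_rel = γmv, p_class = mv
Ratio = γ = 1/√(1 - 0.552²) = 1.199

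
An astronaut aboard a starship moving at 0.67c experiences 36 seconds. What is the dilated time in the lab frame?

Proper time Δt₀ = 36 seconds
γ = 1/√(1 - 0.67²) = 1.347
Δt = γΔt₀ = 1.347 × 36 = 48.49 seconds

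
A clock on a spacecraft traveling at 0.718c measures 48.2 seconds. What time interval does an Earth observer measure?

Proper time Δt₀ = 48.2 seconds
γ = 1/√(1 - 0.718²) = 1.4367
Δt = γΔt₀ = 1.4367 × 48.2 = 69.25 seconds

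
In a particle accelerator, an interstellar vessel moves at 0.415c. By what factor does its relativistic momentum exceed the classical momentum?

p_rel = γmv, p_class = mv
Ratio = γ = 1/√(1 - 0.415²)
= 1/√(0.827775) = 1.099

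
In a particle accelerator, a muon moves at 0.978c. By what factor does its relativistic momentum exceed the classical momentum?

p_rel = γmv, p_class = mv
Ratio = γ = 1/√(1 - 0.978²)
= 1/√(0.043516) = 4.794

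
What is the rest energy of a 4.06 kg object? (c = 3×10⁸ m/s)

c² = (3×10⁸)² = 9.000×10¹⁶ m²/s²
E₀ = mc² = 4.06 × 9.000×10¹⁶ = 3.654×10¹⁷ J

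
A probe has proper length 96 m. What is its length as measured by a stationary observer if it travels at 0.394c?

Proper length L₀ = 96 m
γ = 1/√(1 - 0.394²) = 1.08801
L = L₀/γ = 96/1.08801 = 88.23 m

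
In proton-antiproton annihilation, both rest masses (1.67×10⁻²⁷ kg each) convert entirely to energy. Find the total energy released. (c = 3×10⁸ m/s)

Both particles have the same rest mass, so total mass = 2m
E = 2m·c² = 2 × 1.67×10⁻²⁷ × (3×10⁸)²
= 2 × 1.67×10⁻²⁷ × 9×10¹⁶
= 3.006×10⁻¹⁰ J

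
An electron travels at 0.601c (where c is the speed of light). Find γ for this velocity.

v/c = 0.601, so (v/c)² = 0.361201
1 - (v/c)² = 0.638799
γ = 1/√(0.638799) = 1.251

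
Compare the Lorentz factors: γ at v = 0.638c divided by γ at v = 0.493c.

γ₁ = 1/√(1 - 0.638²) = 1.2986
γ₂ = 1/√(1 - 0.493²) = 1.1494
γ₁/γ₂ = 1.2986/1.1494 = 1.130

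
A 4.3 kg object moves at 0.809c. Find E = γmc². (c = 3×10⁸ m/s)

γ = 1/√(1 - 0.809²) = 1.7012
mc² = 4.3 × (3×10⁸)² = 3.870×10¹⁷ J
E = γmc² = 1.7012 × 3.870×10¹⁷ = 6.584×10¹⁷ J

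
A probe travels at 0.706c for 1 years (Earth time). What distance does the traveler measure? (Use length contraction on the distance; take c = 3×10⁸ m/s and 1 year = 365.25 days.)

Earth distance: d = v × t = 0.706c × 1 yr = 6.684×10¹⁵ m
γ = 1.412
d' = d/γ = 6.684×10¹⁵/1.412 = 4.734×10¹⁵ m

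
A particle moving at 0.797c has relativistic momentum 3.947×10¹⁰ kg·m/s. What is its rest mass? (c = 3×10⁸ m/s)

γ = 1/√(1 - 0.797²) = 1.6557
v = 0.797 × 3×10⁸ = 2.391×10⁸ m/s
m = p/(γv) = 3.947×10¹⁰/(1.6557 × 2.391×10⁸) = 99.70 kg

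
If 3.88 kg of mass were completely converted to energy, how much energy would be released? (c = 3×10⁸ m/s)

Using E = mc²:
c² = (3×10⁸)² = 9×10¹⁶ m²/s²
E = 3.88 × 9×10¹⁶ = 3.492×10¹⁷ J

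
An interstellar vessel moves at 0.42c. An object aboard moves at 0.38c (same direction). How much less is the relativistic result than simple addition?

Classical: u' + v = 0.38 + 0.42 = 0.8c
Relativistic: u = (0.38 + 0.42)/(1 + 0.1596) = 0.8/1.1596 = 0.6899c
Difference: 0.8 - 0.6899 = 0.1101c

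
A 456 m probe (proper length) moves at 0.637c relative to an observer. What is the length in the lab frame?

Proper length L₀ = 456 m
γ = 1/√(1 - 0.637²) = 1.2972
L = L₀/γ = 456/1.2972 = 351.5 m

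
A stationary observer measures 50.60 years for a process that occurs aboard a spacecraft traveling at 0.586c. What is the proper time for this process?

Dilated time Δt = 50.60 years
γ = 1/√(1 - 0.586²) = 1.234
Δt₀ = Δt/γ = 50.60/1.234 = 41.00 years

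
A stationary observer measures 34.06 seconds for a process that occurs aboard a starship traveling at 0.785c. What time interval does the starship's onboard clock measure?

Dilated time Δt = 34.06 seconds
γ = 1/√(1 - 0.785²) = 1.614
Δt₀ = Δt/γ = 34.06/1.614 = 21.10 seconds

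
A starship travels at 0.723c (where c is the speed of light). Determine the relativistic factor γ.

v/c = 0.723, so (v/c)² = 0.522729
1 - (v/c)² = 0.477271
γ = 1/√(0.477271) = 1.447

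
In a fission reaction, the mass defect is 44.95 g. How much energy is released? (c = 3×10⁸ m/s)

Convert mass defect: Δm = 44.95 g = 0.04495 kg
E = Δm·c² = 0.04495 × (3×10⁸)²
= 0.04495 × 9×10¹⁶ = 4.046×10¹⁵ J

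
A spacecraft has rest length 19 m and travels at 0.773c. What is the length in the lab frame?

Proper length L₀ = 19 m
γ = 1/√(1 - 0.773²) = 1.5763
L = L₀/γ = 19/1.5763 = 12.05 m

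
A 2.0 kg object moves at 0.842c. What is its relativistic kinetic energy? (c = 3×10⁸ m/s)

γ = 1/√(1 - 0.842²) = 1.85365
γ - 1 = 0.85365
KE = (γ-1)mc² = 0.85365 × 2.0 × (3×10⁸)² = 1.537×10¹⁷ J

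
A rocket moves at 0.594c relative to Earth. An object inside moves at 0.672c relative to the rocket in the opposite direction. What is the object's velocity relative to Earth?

Object's velocity in rocket frame is u' = -0.672c
u = (u' + v)/(1 + u'v/c²) = (v - 0.672)/(1 - 0.672·v/c²)
Numerator: 0.594 - 0.672 = -0.078
Denominator: 1 - 0.399168 = 0.600832
u = -0.078/0.600832 = -0.1298c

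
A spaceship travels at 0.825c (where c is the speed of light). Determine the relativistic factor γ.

v/c = 0.825, so (v/c)² = 0.680625
1 - (v/c)² = 0.319375
γ = 1/√(0.319375) = 1.769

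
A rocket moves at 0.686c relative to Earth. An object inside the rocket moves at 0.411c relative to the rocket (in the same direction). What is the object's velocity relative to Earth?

u = (u' + v)/(1 + u'v/c²)
Numerator: 0.411 + 0.686 = 1.097
Denominator: 1 + 0.281946 = 1.281946
u = 1.097/1.281946 = 0.8557c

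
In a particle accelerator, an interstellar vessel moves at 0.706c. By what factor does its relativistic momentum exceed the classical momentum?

p_rel = γmv, p_class = mv
Ratio = γ = 1/√(1 - 0.706²)
= 1/√(0.501564) = 1.412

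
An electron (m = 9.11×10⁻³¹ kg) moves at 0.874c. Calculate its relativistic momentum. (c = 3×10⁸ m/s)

γ = 1/√(1 - 0.874²) = 2.058
v = 0.874 × 3×10⁸ = 2.622×10⁸ m/s
p = γmv = 2.058 × 9.11×10⁻³¹ × 2.622×10⁸ = 4.916×10⁻²² kg·m/s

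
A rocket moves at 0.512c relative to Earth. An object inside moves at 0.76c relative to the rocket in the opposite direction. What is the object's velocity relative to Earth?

Object's velocity in rocket frame is u' = -0.76c
u = (u' + v)/(1 + u'v/c²) = (v - 0.76)/(1 - 0.76·v/c²)
Numerator: 0.512 - 0.76 = -0.248
Denominator: 1 - 0.38912 = 0.61088
u = -0.248/0.61088 = -0.4060c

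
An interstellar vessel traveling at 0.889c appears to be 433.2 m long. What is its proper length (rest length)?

Contracted length L = 433.2 m
γ = 1/√(1 - 0.889²) = 2.1838
L₀ = γL = 2.1838 × 433.2 = 946.0 m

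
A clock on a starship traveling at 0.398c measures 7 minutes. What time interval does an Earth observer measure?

Proper time Δt₀ = 7 minutes
γ = 1/√(1 - 0.398²) = 1.090
Δt = γΔt₀ = 1.090 × 7 = 7.630 minutes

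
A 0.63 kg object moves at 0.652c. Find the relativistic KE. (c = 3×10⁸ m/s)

γ = 1/√(1 - 0.652²) = 1.3189
γ - 1 = 0.3189
KE = (γ-1)mc² = 0.3189 × 0.63 × (3×10⁸)² = 1.808×10¹⁶ J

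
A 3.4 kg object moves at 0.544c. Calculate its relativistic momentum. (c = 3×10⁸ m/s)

γ = 1/√(1 - 0.544²) = 1.1918
v = 0.544 × 3×10⁸ = 1.632×10⁸ m/s
p = γmv = 1.1918 × 3.4 × 1.632×10⁸ = 6.613×10⁸ kg·m/s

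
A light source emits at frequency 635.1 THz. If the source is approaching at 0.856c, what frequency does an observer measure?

β = v/c = 0.856
(1+β)/(1-β) = 1.856/0.144 = 12.89
Doppler factor = √(12.89) = 3.590
f_obs = 635.1 × 3.590 = 2280 THz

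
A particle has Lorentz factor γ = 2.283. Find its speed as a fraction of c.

From γ = 1/√(1 - v²/c²):
1/γ² = 1/2.283² = 0.19186
v²/c² = 1 - 0.19186 = 0.80814
v/c = √(0.80814) = 0.8990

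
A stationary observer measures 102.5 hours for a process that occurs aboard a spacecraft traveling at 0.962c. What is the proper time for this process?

Dilated time Δt = 102.5 hours
γ = 1/√(1 - 0.962²) = 3.662
Δt₀ = Δt/γ = 102.5/3.662 = 27.99 hours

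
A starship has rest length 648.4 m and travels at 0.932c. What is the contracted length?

Proper length L₀ = 648.4 m
γ = 1/√(1 - 0.932²) = 2.759
L = L₀/γ = 648.4/2.759 = 235.0 m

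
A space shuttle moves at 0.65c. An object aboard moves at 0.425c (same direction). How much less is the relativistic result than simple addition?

Classical: u' + v = 0.425 + 0.65 = 1.075c
Relativistic: u = (0.425 + 0.65)/(1 + 0.27625) = 1.075/1.27625 = 0.8423c
Difference: 1.075 - 0.8423 = 0.2327c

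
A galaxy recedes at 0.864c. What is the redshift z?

β = 0.864
(1+β)/(1-β) = 1.864/0.136 = 13.706
√(13.706) = 3.702
z = 3.702 - 1 = 2.702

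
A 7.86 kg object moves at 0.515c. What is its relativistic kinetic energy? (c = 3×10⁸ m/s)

γ = 1/√(1 - 0.515²) = 1.1666
γ - 1 = 0.1666
KE = (γ-1)mc² = 0.1666 × 7.86 × (3×10⁸)² = 1.179×10¹⁷ J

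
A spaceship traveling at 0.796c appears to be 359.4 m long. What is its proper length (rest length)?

Contracted length L = 359.4 m
γ = 1/√(1 - 0.796²) = 1.6521
L₀ = γL = 1.6521 × 359.4 = 593.8 m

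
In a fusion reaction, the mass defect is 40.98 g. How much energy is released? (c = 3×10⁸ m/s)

Convert mass defect: Δm = 40.98 g = 0.04098 kg
E = Δm·c² = 0.04098 × (3×10⁸)²
= 0.04098 × 9×10¹⁶ = 3.688×10¹⁵ J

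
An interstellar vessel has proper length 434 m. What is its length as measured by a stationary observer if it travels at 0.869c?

Proper length L₀ = 434 m
γ = 1/√(1 - 0.869²) = 2.021
L = L₀/γ = 434/2.021 = 214.7 m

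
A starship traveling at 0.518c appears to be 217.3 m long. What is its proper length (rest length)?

Contracted length L = 217.3 m
γ = 1/√(1 - 0.518²) = 1.169
L₀ = γL = 1.169 × 217.3 = 254.0 m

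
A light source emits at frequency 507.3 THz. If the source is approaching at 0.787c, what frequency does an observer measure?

β = v/c = 0.787
(1+β)/(1-β) = 1.787/0.213 = 8.3897
Doppler factor = √(8.3897) = 2.896
f_obs = 507.3 × 2.896 = 1469 THz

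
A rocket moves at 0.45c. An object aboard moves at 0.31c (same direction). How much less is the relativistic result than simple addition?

Classical: u' + v = 0.31 + 0.45 = 0.76c
Relativistic: u = (0.31 + 0.45)/(1 + 0.1395) = 0.76/1.1395 = 0.66696c
Difference: 0.76 - 0.66696 = 0.09304c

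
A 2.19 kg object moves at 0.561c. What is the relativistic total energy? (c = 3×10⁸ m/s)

γ = 1/√(1 - 0.561²) = 1.208
mc² = 2.19 × (3×10⁸)² = 1.971×10¹⁷ J
E = γmc² = 1.208 × 1.971×10¹⁷ = 2.381×10¹⁷ J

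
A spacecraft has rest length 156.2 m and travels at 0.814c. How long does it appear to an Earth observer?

Proper length L₀ = 156.2 m
γ = 1/√(1 - 0.814²) = 1.7216
L = L₀/γ = 156.2/1.7216 = 90.73 m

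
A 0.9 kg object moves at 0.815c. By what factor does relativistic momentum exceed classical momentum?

p_rel = γmv, p_class = mv
Ratio = γ = 1/√(1 - 0.815²) = 1.726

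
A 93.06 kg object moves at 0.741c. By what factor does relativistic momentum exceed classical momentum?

p_rel = γmv, p_class = mv
Ratio = γ = 1/√(1 - 0.741²) = 1.489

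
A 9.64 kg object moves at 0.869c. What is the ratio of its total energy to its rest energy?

E = γmc², E₀ = mc²
E/E₀ = γ = 1/√(1 - 0.869²) = 2.021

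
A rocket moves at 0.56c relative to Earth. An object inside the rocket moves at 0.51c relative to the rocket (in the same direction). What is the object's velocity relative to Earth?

u = (u' + v)/(1 + u'v/c²)
Numerator: 0.51 + 0.56 = 1.07
Denominator: 1 + 0.2856 = 1.2856
u = 1.07/1.2856 = 0.8323c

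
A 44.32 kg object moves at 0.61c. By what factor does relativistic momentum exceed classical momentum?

p_rel = γmv, p_class = mv
Ratio = γ = 1/√(1 - 0.61²) = 1.262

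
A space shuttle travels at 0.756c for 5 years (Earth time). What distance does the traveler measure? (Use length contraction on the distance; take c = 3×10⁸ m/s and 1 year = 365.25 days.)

Earth distance: d = v × t = 0.756c × 5 yr = 3.579×10¹⁶ m
γ = 1.528
d' = d/γ = 3.579×10¹⁶/1.528 = 2.342×10¹⁶ m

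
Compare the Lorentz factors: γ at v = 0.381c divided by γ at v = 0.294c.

γ₁ = 1/√(1 - 0.381²) = 1.082
γ₂ = 1/√(1 - 0.294²) = 1.046
γ₁/γ₂ = 1.082/1.046 = 1.034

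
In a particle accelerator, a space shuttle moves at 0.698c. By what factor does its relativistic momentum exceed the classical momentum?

p_rel = γmv, p_class = mv
Ratio = γ = 1/√(1 - 0.698²)
= 1/√(0.512796) = 1.396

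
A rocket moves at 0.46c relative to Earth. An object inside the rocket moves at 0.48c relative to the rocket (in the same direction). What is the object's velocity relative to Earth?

u = (u' + v)/(1 + u'v/c²)
Numerator: 0.48 + 0.46 = 0.94
Denominator: 1 + 0.2208 = 1.2208
u = 0.94/1.2208 = 0.7700c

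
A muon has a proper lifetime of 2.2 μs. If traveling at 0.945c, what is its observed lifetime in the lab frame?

Proper lifetime τ₀ = 2.2 μs
γ = 1/√(1 - 0.945²) = 3.0574
τ = γτ₀ = 3.0574 × 2.2 μs = 6.726 μs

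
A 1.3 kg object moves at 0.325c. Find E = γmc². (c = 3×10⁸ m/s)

γ = 1/√(1 - 0.325²) = 1.057
mc² = 1.3 × (3×10⁸)² = 1.170×10¹⁷ J
E = γmc² = 1.057 × 1.170×10¹⁷ = 1.237×10¹⁷ J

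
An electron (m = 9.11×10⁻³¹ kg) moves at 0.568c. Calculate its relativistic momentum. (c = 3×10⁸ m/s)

γ = 1/√(1 - 0.568²) = 1.215
v = 0.568 × 3×10⁸ = 1.704×10⁸ m/s
p = γmv = 1.215 × 9.11×10⁻³¹ × 1.704×10⁸ = 1.886×10⁻²² kg·m/s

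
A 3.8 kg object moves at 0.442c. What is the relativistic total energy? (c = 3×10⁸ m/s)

γ = 1/√(1 - 0.442²) = 1.115
mc² = 3.8 × (3×10⁸)² = 3.420×10¹⁷ J
E = γmc² = 1.115 × 3.420×10¹⁷ = 3.813×10¹⁷ J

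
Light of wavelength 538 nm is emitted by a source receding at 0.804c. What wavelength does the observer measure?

β = 0.804
Wavelength Doppler factor = √(1.804/0.196) = √(9.204) = 3.034
λ_obs = 538 × 3.034 = 1632 nm (redshift)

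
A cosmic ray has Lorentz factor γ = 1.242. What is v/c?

From γ = 1/√(1 - v²/c²):
1/γ² = 1/1.242² = 0.64827
v²/c² = 1 - 0.64827 = 0.35173
v/c = √(0.35173) = 0.5931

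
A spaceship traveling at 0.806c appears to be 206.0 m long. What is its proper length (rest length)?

Contracted length L = 206.0 m
γ = 1/√(1 - 0.806²) = 1.6894
L₀ = γL = 1.6894 × 206.0 = 348.0 m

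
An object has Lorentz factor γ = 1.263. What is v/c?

From γ = 1/√(1 - v²/c²):
1/γ² = 1/1.263² = 0.6269
v²/c² = 1 - 0.6269 = 0.3731
v/c = √(0.3731) = 0.6108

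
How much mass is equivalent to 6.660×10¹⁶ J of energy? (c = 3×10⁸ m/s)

From E = mc², we get m = E/c²
c² = (3×10⁸)² = 9×10¹⁶ m²/s²
m = 6.660×10¹⁶ / 9×10¹⁶ = 0.7400 kg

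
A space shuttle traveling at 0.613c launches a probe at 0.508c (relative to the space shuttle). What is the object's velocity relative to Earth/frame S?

u = (u' + v)/(1 + u'v/c²)
Numerator: 0.508 + 0.613 = 1.121
Denominator: 1 + 0.311404 = 1.311404
u = 1.121/1.311404 = 0.8548c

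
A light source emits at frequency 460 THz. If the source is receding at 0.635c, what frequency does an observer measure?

β = v/c = 0.635
(1-β)/(1+β) = 0.365/1.635 = 0.22324
Doppler factor = √(0.22324) = 0.47248
f_obs = 460 × 0.47248 = 217.3 THz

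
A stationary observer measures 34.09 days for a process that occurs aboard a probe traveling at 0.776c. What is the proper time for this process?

Dilated time Δt = 34.09 days
γ = 1/√(1 - 0.776²) = 1.5855
Δt₀ = Δt/γ = 34.09/1.5855 = 21.50 days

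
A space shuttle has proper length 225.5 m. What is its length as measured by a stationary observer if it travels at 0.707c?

Proper length L₀ = 225.5 m
γ = 1/√(1 - 0.707²) = 1.414
L = L₀/γ = 225.5/1.414 = 159.5 m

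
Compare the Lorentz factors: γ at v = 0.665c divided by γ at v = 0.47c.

γ₁ = 1/√(1 - 0.665²) = 1.339
γ₂ = 1/√(1 - 0.47²) = 1.133
γ₁/γ₂ = 1.339/1.133 = 1.182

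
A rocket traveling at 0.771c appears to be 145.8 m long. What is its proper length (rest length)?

Contracted length L = 145.8 m
γ = 1/√(1 - 0.771²) = 1.570
L₀ = γL = 1.570 × 145.8 = 228.9 m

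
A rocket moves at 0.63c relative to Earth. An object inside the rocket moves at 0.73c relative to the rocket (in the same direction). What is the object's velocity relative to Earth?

u = (u' + v)/(1 + u'v/c²)
Numerator: 0.73 + 0.63 = 1.36
Denominator: 1 + 0.4599 = 1.4599
u = 1.36/1.4599 = 0.9316c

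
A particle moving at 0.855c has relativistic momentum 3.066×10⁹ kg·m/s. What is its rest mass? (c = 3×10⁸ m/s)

γ = 1/√(1 - 0.855²) = 1.9282
v = 0.855 × 3×10⁸ = 2.565×10⁸ m/s
m = p/(γv) = 3.066×10⁹/(1.9282 × 2.565×10⁸) = 6.199 kg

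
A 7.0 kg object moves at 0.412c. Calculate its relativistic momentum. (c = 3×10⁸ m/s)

γ = 1/√(1 - 0.412²) = 1.09747
v = 0.412 × 3×10⁸ = 1.236×10⁸ m/s
p = γmv = 1.09747 × 7.0 × 1.236×10⁸ = 9.495×10⁸ kg·m/s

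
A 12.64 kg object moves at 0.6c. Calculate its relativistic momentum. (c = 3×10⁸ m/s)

γ = 1/√(1 - 0.6²) = 1.250
v = 0.6 × 3×10⁸ = 1.800×10⁸ m/s
p = γmv = 1.250 × 12.64 × 1.800×10⁸ = 2.844×10⁹ kg·m/s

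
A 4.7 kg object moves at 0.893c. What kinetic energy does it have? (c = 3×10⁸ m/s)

γ = 1/√(1 - 0.893²) = 2.222
γ - 1 = 1.222
KE = (γ-1)mc² = 1.222 × 4.7 × (3×10⁸)² = 5.169×10¹⁷ J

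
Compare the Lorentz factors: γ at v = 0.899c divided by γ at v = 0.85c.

γ₁ = 1/√(1 - 0.899²) = 2.283
γ₂ = 1/√(1 - 0.85²) = 1.898
γ₁/γ₂ = 2.283/1.898 = 1.203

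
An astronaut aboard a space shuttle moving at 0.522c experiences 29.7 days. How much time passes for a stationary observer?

Proper time Δt₀ = 29.7 days
γ = 1/√(1 - 0.522²) = 1.1724
Δt = γΔt₀ = 1.1724 × 29.7 = 34.82 days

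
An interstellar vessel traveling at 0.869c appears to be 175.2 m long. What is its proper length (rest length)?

Contracted length L = 175.2 m
γ = 1/√(1 - 0.869²) = 2.021
L₀ = γL = 2.021 × 175.2 = 354.1 m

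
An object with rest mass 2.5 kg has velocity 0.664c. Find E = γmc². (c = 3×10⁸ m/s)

γ = 1/√(1 - 0.664²) = 1.3374
mc² = 2.5 × (3×10⁸)² = 2.250×10¹⁷ J
E = γmc² = 1.3374 × 2.250×10¹⁷ = 3.009×10¹⁷ J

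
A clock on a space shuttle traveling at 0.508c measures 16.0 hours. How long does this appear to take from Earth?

Proper time Δt₀ = 16.0 hours
γ = 1/√(1 - 0.508²) = 1.161
Δt = γΔt₀ = 1.161 × 16.0 = 18.58 hours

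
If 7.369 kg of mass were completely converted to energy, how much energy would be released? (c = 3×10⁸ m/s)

Using E = mc²:
c² = (3×10⁸)² = 9×10¹⁶ m²/s²
E = 7.369 × 9×10¹⁶ = 6.632×10¹⁷ J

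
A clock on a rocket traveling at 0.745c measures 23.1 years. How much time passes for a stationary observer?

Proper time Δt₀ = 23.1 years
γ = 1/√(1 - 0.745²) = 1.499
Δt = γΔt₀ = 1.499 × 23.1 = 34.63 years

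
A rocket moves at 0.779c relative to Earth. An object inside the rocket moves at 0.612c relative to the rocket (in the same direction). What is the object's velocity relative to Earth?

u = (u' + v)/(1 + u'v/c²)
Numerator: 0.612 + 0.779 = 1.391
Denominator: 1 + 0.476748 = 1.476748
u = 1.391/1.476748 = 0.9419c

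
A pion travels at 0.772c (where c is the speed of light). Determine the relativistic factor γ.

v/c = 0.772, so (v/c)² = 0.595984
1 - (v/c)² = 0.404016
γ = 1/√(0.404016) = 1.573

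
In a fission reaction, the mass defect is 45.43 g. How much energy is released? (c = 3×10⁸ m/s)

Convert mass defect: Δm = 45.43 g = 0.04543 kg
E = Δm·c² = 0.04543 × (3×10⁸)²
= 0.04543 × 9×10¹⁶ = 4.089×10¹⁵ J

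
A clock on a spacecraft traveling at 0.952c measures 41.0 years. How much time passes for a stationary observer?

Proper time Δt₀ = 41.0 years
γ = 1/√(1 - 0.952²) = 3.267
Δt = γΔt₀ = 3.267 × 41.0 = 133.9 years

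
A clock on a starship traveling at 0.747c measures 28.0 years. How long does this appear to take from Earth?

Proper time Δt₀ = 28.0 years
γ = 1/√(1 - 0.747²) = 1.5042
Δt = γΔt₀ = 1.5042 × 28.0 = 42.12 years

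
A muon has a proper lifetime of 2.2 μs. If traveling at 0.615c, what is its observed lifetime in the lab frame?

Proper lifetime τ₀ = 2.2 μs
γ = 1/√(1 - 0.615²) = 1.268
τ = γτ₀ = 1.268 × 2.2 μs = 2.790 μs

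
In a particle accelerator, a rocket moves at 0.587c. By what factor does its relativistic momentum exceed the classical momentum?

p_rel = γmv, p_class = mv
Ratio = γ = 1/√(1 - 0.587²)
= 1/√(0.655431) = 1.235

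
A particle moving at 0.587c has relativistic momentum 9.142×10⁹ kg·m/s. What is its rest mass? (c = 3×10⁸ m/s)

γ = 1/√(1 - 0.587²) = 1.2352
v = 0.587 × 3×10⁸ = 1.761×10⁸ m/s
m = p/(γv) = 9.142×10⁹/(1.2352 × 1.761×10⁸) = 42.03 kg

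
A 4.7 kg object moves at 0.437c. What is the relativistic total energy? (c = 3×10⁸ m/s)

γ = 1/√(1 - 0.437²) = 1.1118
mc² = 4.7 × (3×10⁸)² = 4.230×10¹⁷ J
E = γmc² = 1.1118 × 4.230×10¹⁷ = 4.703×10¹⁷ J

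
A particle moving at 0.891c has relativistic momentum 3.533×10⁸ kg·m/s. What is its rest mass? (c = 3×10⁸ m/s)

γ = 1/√(1 - 0.891²) = 2.2026
v = 0.891 × 3×10⁸ = 2.673×10⁸ m/s
m = p/(γv) = 3.533×10⁸/(2.2026 × 2.673×10⁸) = 0.6001 kg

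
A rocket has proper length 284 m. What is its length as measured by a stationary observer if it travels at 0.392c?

Proper length L₀ = 284 m
γ = 1/√(1 - 0.392²) = 1.087
L = L₀/γ = 284/1.087 = 261.3 m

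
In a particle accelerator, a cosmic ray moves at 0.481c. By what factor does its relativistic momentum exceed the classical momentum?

p_rel = γmv, p_class = mv
Ratio = γ = 1/√(1 - 0.481²)
= 1/√(0.768639) = 1.141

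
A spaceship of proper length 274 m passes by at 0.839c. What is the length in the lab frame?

Proper length L₀ = 274 m
γ = 1/√(1 - 0.839²) = 1.838
L = L₀/γ = 274/1.838 = 149.1 m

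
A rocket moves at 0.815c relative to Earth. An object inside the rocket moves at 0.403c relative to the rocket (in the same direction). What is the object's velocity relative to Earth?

u = (u' + v)/(1 + u'v/c²)
Numerator: 0.403 + 0.815 = 1.218
Denominator: 1 + 0.328445 = 1.328445
u = 1.218/1.328445 = 0.9169c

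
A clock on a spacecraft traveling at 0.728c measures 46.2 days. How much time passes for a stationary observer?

Proper time Δt₀ = 46.2 days
γ = 1/√(1 - 0.728²) = 1.4586
Δt = γΔt₀ = 1.4586 × 46.2 = 67.39 days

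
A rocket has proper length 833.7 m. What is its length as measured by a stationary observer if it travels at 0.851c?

Proper length L₀ = 833.7 m
γ = 1/√(1 - 0.851²) = 1.9042
L = L₀/γ = 833.7/1.9042 = 437.8 m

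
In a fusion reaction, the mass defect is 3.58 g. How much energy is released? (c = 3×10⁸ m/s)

Convert mass defect: Δm = 3.58 g = 0.00358 kg
E = Δm·c² = 0.00358 × (3×10⁸)²
= 0.00358 × 9×10¹⁶ = 3.222×10¹⁴ J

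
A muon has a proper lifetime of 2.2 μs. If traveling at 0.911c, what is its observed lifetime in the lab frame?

Proper lifetime τ₀ = 2.2 μs
γ = 1/√(1 - 0.911²) = 2.425
τ = γτ₀ = 2.425 × 2.2 μs = 5.335 μs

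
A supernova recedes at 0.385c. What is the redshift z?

β = 0.385
(1+β)/(1-β) = 1.385/0.615 = 2.252
√(2.252) = 1.5007
z = 1.5007 - 1 = 0.5007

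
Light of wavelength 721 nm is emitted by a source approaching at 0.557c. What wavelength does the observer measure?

β = 0.557
Wavelength Doppler factor = √(0.443/1.557) = √(0.2845) = 0.5334
λ_obs = 721 × 0.5334 = 384.6 nm (blueshift)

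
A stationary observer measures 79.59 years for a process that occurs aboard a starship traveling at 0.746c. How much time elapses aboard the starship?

Dilated time Δt = 79.59 years
γ = 1/√(1 - 0.746²) = 1.5016
Δt₀ = Δt/γ = 79.59/1.5016 = 53.00 years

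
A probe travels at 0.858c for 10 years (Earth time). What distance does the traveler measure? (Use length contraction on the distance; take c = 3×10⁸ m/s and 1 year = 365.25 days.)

Earth distance: d = v × t = 0.858c × 10 yr = 8.123×10¹⁶ m
γ = 1.947
d' = d/γ = 8.123×10¹⁶/1.947 = 4.172×10¹⁶ m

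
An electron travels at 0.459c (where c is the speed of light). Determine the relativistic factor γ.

v/c = 0.459, so (v/c)² = 0.210681
1 - (v/c)² = 0.789319
γ = 1/√(0.789319) = 1.126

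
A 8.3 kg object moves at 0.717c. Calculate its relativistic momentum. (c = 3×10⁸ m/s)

γ = 1/√(1 - 0.717²) = 1.4346
v = 0.717 × 3×10⁸ = 2.151×10⁸ m/s
p = γmv = 1.4346 × 8.3 × 2.151×10⁸ = 2.561×10⁹ kg·m/s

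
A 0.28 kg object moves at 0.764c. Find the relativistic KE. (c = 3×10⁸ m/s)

γ = 1/√(1 - 0.764²) = 1.5499
γ - 1 = 0.5499
KE = (γ-1)mc² = 0.5499 × 0.28 × (3×10⁸)² = 1.386×10¹⁶ J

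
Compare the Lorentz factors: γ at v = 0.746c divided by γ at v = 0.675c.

γ₁ = 1/√(1 - 0.746²) = 1.502
γ₂ = 1/√(1 - 0.675²) = 1.355
γ₁/γ₂ = 1.502/1.355 = 1.108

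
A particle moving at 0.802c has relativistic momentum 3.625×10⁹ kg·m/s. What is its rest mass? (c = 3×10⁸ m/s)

γ = 1/√(1 - 0.802²) = 1.674
v = 0.802 × 3×10⁸ = 2.406×10⁸ m/s
m = p/(γv) = 3.625×10⁹/(1.674 × 2.406×10⁸) = 9.000 kg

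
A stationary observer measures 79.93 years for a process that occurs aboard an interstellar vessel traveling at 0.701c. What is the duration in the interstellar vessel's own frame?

Dilated time Δt = 79.93 years
γ = 1/√(1 - 0.701²) = 1.4022
Δt₀ = Δt/γ = 79.93/1.4022 = 57.00 years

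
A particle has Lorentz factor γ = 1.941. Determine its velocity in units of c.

From γ = 1/√(1 - v²/c²):
1/γ² = 1/1.941² = 0.2654
v²/c² = 1 - 0.2654 = 0.7346
v/c = √(0.7346) = 0.8571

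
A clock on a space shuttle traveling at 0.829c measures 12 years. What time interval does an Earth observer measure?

Proper time Δt₀ = 12 years
γ = 1/√(1 - 0.829²) = 1.788
Δt = γΔt₀ = 1.788 × 12 = 21.46 years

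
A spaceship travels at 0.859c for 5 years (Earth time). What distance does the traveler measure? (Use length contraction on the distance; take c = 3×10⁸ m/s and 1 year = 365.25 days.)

Earth distance: d = v × t = 0.859c × 5 yr = 4.066×10¹⁶ m
γ = 1.953
d' = d/γ = 4.066×10¹⁶/1.953 = 2.082×10¹⁶ m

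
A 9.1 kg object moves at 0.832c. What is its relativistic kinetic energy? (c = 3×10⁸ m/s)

γ = 1/√(1 - 0.832²) = 1.80253
γ - 1 = 0.80253
KE = (γ-1)mc² = 0.80253 × 9.1 × (3×10⁸)² = 6.573×10¹⁷ J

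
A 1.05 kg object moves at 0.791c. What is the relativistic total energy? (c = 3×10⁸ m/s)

γ = 1/√(1 - 0.791²) = 1.6345
mc² = 1.05 × (3×10⁸)² = 9.450×10¹⁶ J
E = γmc² = 1.6345 × 9.450×10¹⁶ = 1.545×10¹⁷ J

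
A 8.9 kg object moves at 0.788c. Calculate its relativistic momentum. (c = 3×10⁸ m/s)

γ = 1/√(1 - 0.788²) = 1.624
v = 0.788 × 3×10⁸ = 2.364×10⁸ m/s
p = γmv = 1.624 × 8.9 × 2.364×10⁸ = 3.417×10⁹ kg·m/s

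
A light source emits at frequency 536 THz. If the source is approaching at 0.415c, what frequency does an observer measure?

β = v/c = 0.415
(1+β)/(1-β) = 1.415/0.585 = 2.419
Doppler factor = √(2.419) = 1.5553
f_obs = 536 × 1.5553 = 833.6 THz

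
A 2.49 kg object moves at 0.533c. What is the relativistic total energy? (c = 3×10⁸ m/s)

γ = 1/√(1 - 0.533²) = 1.182
mc² = 2.49 × (3×10⁸)² = 2.241×10¹⁷ J
E = γmc² = 1.182 × 2.241×10¹⁷ = 2.649×10¹⁷ J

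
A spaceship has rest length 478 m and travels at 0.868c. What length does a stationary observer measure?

Proper length L₀ = 478 m
γ = 1/√(1 - 0.868²) = 2.0138
L = L₀/γ = 478/2.0138 = 237.4 m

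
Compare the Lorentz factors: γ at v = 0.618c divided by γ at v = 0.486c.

γ₁ = 1/√(1 - 0.618²) = 1.272
γ₂ = 1/√(1 - 0.486²) = 1.144
γ₁/γ₂ = 1.272/1.144 = 1.112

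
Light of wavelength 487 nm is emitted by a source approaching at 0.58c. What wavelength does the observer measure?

β = 0.58
Wavelength Doppler factor = √(0.42/1.58) = √(0.2658) = 0.5156
λ_obs = 487 × 0.5156 = 251.1 nm (blueshift)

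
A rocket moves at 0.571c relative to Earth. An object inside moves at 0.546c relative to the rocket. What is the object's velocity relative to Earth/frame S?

u = (u' + v)/(1 + u'v/c²)
Numerator: 0.546 + 0.571 = 1.117
Denominator: 1 + 0.311766 = 1.311766
u = 1.117/1.311766 = 0.8515c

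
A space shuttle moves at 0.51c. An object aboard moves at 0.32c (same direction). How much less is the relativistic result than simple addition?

Classical: u' + v = 0.32 + 0.51 = 0.83c
Relativistic: u = (0.32 + 0.51)/(1 + 0.1632) = 0.83/1.1632 = 0.7135c
Difference: 0.83 - 0.7135 = 0.1165c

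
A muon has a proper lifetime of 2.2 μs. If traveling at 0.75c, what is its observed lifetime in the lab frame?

Proper lifetime τ₀ = 2.2 μs
γ = 1/√(1 - 0.75²) = 1.512
τ = γτ₀ = 1.512 × 2.2 μs = 3.326 μs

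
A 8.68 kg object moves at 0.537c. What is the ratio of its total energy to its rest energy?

E = γmc², E₀ = mc²
E/E₀ = γ = 1/√(1 - 0.537²) = 1.185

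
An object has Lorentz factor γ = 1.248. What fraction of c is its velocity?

From γ = 1/√(1 - v²/c²):
1/γ² = 1/1.248² = 0.64205
v²/c² = 1 - 0.64205 = 0.35795
v/c = √(0.35795) = 0.5983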